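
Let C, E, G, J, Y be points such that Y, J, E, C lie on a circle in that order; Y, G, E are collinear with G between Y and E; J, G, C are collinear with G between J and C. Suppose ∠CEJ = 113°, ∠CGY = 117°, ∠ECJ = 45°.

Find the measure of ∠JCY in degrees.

∠JCY = 41°

1. ∠CJE = 22°  [△JEC]
2. ∠CYE = 22°  [same arc EC]
3. ∠JCY = 41°  [△YGC]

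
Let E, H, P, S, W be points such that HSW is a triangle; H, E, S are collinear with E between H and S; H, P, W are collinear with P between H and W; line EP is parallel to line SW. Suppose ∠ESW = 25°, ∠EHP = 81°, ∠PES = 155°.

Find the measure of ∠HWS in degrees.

∠HWS = 74°

1. ∠HSW = 25°  [E on ray SH]
2. ∠SHW = 81°  [E on HS, P on HW]
3. ∠HWS = 74°  [△HSW]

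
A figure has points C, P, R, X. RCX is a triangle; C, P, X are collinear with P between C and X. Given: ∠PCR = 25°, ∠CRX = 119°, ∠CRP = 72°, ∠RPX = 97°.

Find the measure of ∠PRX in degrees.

∠PRX = 47°

1. ∠RCX = 25°  [P on ray CX]
2. ∠CXR = 36°  [△RCX]
3. ∠PXR = 36°  [P on ray XC]
4. ∠PRX = 47°  [△RPX]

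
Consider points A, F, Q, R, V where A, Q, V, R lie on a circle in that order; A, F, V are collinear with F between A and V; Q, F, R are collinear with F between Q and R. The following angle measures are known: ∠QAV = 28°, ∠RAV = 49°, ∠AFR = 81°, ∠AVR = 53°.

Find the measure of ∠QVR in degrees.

1. ∠QRV = 28°  [same arc QV]
2. ∠RQV = 49°  [same arc VR]
3. ∠QVR = 103°  [△QVR]

∠QVR = 103°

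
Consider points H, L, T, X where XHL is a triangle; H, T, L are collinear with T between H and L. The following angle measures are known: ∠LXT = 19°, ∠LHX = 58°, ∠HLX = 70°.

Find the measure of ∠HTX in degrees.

1. ∠TLX = 70°  [T on ray LH]
2. ∠LTX = 91°  [△XTL]
3. ∠HTX = 89°  [linear pair at T on HL]

∠HTX = 89°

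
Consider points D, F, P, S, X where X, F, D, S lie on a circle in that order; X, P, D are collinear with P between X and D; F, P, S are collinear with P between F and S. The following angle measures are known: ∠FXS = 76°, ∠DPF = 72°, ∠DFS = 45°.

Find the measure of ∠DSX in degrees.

∠DSX = 94°

1. ∠FDS = 104°  [cyclic XFDS, opposite ∠X+∠D]
2. ∠SPX = 72°  [vertical angles at P]
3. ∠DXS = 45°  [same arc DS]
4. ∠DSF = 31°  [△FDS]
5. ∠DPS = 108°  [linear pair at P on XD]
6. ∠SDX = 41°  [△DPS]
7. ∠DSX = 94°  [△XDS]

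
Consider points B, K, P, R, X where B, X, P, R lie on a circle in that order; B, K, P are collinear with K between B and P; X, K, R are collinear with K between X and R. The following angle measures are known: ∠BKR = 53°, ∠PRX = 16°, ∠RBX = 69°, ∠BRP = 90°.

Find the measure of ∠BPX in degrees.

∠BPX = 74°

1. ∠PBX = 16°  [same arc XP]
2. ∠BXP = 90°  [cyclic BXPR, opposite ∠X+∠R]
3. ∠BPX = 74°  [△BXP]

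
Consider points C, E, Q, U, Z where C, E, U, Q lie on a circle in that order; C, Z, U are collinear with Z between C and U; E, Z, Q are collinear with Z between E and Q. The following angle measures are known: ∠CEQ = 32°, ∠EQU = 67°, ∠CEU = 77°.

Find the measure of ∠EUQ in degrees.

∠EUQ = 68°

1. ∠CUQ = 32°  [same arc CQ]
2. ∠CQU = 103°  [cyclic CEUQ, opposite ∠E+∠Q]
3. ∠QCU = 45°  [△CUQ]
4. ∠QEU = 45°  [same arc UQ]
5. ∠EUQ = 68°  [△EUQ]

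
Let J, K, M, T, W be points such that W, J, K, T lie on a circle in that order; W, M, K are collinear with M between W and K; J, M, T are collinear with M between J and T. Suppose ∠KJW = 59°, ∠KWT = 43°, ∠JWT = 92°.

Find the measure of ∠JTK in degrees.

1. ∠KJT = 43°  [same arc KT]
2. ∠JKT = 88°  [cyclic WJKT, opposite ∠W+∠K]
3. ∠JTK = 49°  [△JKT]

∠JTK = 49°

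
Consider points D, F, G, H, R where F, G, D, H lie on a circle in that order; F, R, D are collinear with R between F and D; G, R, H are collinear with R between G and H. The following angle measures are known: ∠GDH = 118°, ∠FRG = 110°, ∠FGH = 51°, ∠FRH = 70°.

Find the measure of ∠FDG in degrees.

1. ∠GFH = 62°  [cyclic FGDH, opposite ∠F+∠D]
2. ∠FHG = 67°  [△FGH]
3. ∠FDG = 67°  [same arc FG]

∠FDG = 67°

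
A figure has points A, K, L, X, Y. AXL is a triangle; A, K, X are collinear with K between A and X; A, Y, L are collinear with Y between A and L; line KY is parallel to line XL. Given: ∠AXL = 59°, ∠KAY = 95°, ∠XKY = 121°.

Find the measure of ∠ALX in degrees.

∠ALX = 26°

1. ∠AKY = 59°  [KY∥XL, corresponding at K]
2. ∠AYK = 26°  [△AKY]
3. ∠ALX = 26°  [KY∥XL, corresponding at Y]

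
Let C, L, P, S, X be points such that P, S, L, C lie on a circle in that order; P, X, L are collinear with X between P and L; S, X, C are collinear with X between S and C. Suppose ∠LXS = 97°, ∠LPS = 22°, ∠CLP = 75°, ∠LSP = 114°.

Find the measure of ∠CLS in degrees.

1. ∠LCS = 22°  [same arc SL]
2. ∠PLS = 44°  [△PSL]
3. ∠CSL = 39°  [△SXL]
4. ∠CLS = 119°  [△SLC]

∠CLS = 119°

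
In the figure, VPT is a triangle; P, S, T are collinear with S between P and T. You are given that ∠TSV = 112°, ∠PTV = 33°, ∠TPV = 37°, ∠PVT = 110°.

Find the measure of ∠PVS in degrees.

∠PVS = 75°

1. ∠PSV = 68°  [linear pair at S on PT]
2. ∠SPV = 37°  [S on ray PT]
3. ∠PVS = 75°  [△VPS]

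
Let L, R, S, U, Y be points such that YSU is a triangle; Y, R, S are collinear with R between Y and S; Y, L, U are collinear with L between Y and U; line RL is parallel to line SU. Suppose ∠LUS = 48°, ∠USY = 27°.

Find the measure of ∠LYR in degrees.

1. ∠SUY = 48°  [L on ray UY]
2. ∠SYU = 105°  [△YSU]
3. ∠LYR = 105°  [R on YS, L on YU]

∠LYR = 105°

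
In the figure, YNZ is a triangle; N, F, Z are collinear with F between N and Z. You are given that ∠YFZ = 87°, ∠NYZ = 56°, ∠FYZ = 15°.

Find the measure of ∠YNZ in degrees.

1. ∠FZY = 78°  [△YFZ]
2. ∠NZY = 78°  [F on ray ZN]
3. ∠YNZ = 46°  [△YNZ]

∠YNZ = 46°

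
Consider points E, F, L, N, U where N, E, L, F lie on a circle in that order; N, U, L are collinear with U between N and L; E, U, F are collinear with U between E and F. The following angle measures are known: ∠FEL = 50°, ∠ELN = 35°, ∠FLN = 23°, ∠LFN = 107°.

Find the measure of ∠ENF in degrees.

∠ENF = 122°

1. ∠EFN = 35°  [same arc NE]
2. ∠FEN = 23°  [same arc NF]
3. ∠ENF = 122°  [△NEF]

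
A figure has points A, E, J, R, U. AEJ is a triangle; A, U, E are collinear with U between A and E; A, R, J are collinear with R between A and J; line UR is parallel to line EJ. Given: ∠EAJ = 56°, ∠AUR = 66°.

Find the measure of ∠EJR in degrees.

∠EJR = 58°

1. ∠RAU = 56°  [U on AE, R on AJ]
2. ∠ARU = 58°  [△AUR]
3. ∠JRU = 122°  [linear pair at R on AJ]
4. ∠EJR = 58°  [UR∥EJ, co-interior at J–R]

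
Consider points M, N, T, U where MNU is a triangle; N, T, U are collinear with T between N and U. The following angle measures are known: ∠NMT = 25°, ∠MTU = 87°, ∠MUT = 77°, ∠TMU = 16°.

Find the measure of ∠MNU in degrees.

1. ∠MTN = 93°  [linear pair at T on NU]
2. ∠MNT = 62°  [△MNT]
3. ∠MNU = 62°  [T on ray NU]

∠MNU = 62°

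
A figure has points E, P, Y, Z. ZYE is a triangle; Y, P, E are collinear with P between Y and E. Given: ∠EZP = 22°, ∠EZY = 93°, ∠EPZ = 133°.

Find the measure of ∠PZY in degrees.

∠PZY = 71°

1. ∠PEZ = 25°  [△ZPE]
2. ∠YPZ = 47°  [linear pair at P on YE]
3. ∠YEZ = 25°  [P on ray EY]
4. ∠EYZ = 62°  [△ZYE]
5. ∠PYZ = 62°  [P on ray YE]
6. ∠PZY = 71°  [△ZYP]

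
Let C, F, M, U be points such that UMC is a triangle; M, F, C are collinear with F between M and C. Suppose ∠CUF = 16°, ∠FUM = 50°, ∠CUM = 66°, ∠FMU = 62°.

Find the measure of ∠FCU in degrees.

∠FCU = 52°

1. ∠MFU = 68°  [△UMF]
2. ∠CFU = 112°  [linear pair at F on MC]
3. ∠FCU = 52°  [△UFC]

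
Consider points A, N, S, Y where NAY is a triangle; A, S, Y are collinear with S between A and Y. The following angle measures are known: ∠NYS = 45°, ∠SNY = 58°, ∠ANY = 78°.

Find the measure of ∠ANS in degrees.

∠ANS = 20°

1. ∠NSY = 77°  [△NSY]
2. ∠AYN = 45°  [S on ray YA]
3. ∠NAY = 57°  [△NAY]
4. ∠ASN = 103°  [linear pair at S on AY]
5. ∠NAS = 57°  [S on ray AY]
6. ∠ANS = 20°  [△NAS]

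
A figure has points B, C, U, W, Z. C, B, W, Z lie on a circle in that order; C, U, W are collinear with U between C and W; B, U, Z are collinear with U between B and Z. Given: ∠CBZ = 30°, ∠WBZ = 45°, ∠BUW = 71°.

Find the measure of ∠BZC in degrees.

∠BZC = 64°

1. ∠WCZ = 45°  [same arc WZ]
2. ∠CUZ = 71°  [vertical angles at U]
3. ∠BZC = 64°  [△CUZ]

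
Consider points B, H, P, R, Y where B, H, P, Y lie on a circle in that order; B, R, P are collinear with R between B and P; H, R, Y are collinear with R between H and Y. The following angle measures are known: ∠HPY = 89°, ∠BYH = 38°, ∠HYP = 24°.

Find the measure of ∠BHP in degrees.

∠BHP = 118°

1. ∠BPH = 38°  [same arc BH]
2. ∠HBP = 24°  [same arc HP]
3. ∠BHP = 118°  [△BHP]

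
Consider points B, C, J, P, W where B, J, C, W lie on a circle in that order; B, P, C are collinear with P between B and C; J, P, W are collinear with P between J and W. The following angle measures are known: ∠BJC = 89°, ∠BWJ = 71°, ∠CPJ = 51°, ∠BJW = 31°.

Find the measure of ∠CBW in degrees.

1. ∠BWC = 91°  [cyclic BJCW, opposite ∠J+∠W]
2. ∠BCW = 31°  [same arc BW]
3. ∠CBW = 58°  [△BCW]

∠CBW = 58°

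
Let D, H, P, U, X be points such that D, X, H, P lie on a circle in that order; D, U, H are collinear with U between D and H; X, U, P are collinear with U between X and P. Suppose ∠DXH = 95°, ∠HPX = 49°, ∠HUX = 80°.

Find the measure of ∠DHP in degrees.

∠DHP = 31°

1. ∠HDX = 49°  [same arc XH]
2. ∠DUX = 100°  [linear pair at U on DH]
3. ∠DXP = 31°  [△DUX]
4. ∠DHP = 31°  [same arc DP]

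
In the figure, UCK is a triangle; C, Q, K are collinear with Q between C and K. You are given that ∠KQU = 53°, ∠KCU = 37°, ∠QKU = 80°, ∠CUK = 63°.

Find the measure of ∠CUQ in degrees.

1. ∠CQU = 127°  [linear pair at Q on CK]
2. ∠QCU = 37°  [Q on ray CK]
3. ∠CUQ = 16°  [△UCQ]

∠CUQ = 16°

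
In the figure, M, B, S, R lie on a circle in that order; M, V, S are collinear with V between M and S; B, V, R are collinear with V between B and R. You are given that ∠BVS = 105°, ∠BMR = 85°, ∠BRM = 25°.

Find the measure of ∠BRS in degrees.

1. ∠MVR = 105°  [vertical angles at V]
2. ∠MBR = 70°  [△MBR]
3. ∠RVS = 75°  [linear pair at V on MS]
4. ∠MSR = 70°  [same arc MR]
5. ∠BRS = 35°  [△SVR]

∠BRS = 35°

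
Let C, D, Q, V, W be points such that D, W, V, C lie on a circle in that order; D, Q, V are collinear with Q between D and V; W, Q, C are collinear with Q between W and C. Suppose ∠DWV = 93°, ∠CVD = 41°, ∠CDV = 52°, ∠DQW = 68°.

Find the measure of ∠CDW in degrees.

∠CDW = 123°

1. ∠CWD = 41°  [same arc DC]
2. ∠CWV = 52°  [same arc VC]
3. ∠VQW = 112°  [linear pair at Q on DV]
4. ∠DVW = 16°  [△WQV]
5. ∠DCW = 16°  [same arc DW]
6. ∠CDW = 123°  [△DWC]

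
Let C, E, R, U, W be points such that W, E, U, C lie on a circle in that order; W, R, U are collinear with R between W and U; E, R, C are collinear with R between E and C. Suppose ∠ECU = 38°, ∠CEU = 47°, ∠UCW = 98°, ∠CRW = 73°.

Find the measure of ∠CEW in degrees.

∠CEW = 35°

1. ∠CWU = 47°  [same arc UC]
2. ∠CUW = 35°  [△WUC]
3. ∠CEW = 35°  [same arc WC]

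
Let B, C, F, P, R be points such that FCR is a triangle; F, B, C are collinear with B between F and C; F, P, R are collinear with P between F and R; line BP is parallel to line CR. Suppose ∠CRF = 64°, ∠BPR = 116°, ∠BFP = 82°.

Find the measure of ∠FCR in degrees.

∠FCR = 34°

1. ∠BPF = 64°  [BP∥CR, corresponding at P]
2. ∠FBP = 34°  [△FBP]
3. ∠FCR = 34°  [BP∥CR, corresponding at B]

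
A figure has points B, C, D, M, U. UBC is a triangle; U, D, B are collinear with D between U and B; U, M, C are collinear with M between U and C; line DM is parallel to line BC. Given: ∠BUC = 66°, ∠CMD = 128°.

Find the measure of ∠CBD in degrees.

∠CBD = 62°

1. ∠DUM = 66°  [D on UB, M on UC]
2. ∠DMU = 52°  [linear pair at M on UC]
3. ∠MDU = 62°  [△UDM]
4. ∠BDM = 118°  [linear pair at D on UB]
5. ∠CBD = 62°  [DM∥BC, co-interior at B–D]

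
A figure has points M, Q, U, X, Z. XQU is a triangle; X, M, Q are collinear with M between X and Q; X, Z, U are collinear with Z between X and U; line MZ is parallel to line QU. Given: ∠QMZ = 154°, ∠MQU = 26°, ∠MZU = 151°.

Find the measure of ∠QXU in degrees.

1. ∠XMZ = 26°  [linear pair at M on XQ]
2. ∠MZX = 29°  [linear pair at Z on XU]
3. ∠MXZ = 125°  [△XMZ]
4. ∠QXU = 125°  [M on XQ, Z on XU]

∠QXU = 125°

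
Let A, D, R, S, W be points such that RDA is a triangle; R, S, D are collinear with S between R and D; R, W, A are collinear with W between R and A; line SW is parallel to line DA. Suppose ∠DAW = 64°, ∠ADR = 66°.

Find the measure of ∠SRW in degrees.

∠SRW = 50°

1. ∠DAR = 64°  [W on ray AR]
2. ∠ARD = 50°  [△RDA]
3. ∠SRW = 50°  [S on RD, W on RA]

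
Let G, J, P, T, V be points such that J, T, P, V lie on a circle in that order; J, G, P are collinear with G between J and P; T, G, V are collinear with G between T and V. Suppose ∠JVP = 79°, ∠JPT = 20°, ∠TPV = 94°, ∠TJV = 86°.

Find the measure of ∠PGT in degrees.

∠PGT = 133°

1. ∠JTP = 101°  [cyclic JTPV, opposite ∠T+∠V]
2. ∠JVT = 20°  [same arc JT]
3. ∠PJT = 59°  [△JTP]
4. ∠JTV = 74°  [△JTV]
5. ∠JGT = 47°  [△JGT]
6. ∠PGT = 133°  [linear pair at G on JP]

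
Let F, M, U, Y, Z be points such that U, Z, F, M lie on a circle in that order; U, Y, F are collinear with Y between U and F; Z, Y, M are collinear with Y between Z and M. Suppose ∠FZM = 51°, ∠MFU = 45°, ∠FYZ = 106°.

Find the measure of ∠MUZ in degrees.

∠MUZ = 112°

1. ∠FUM = 51°  [same arc FM]
2. ∠MZU = 45°  [same arc UM]
3. ∠MYU = 106°  [vertical angles at Y]
4. ∠UMZ = 23°  [△UYM]
5. ∠MUZ = 112°  [△UZM]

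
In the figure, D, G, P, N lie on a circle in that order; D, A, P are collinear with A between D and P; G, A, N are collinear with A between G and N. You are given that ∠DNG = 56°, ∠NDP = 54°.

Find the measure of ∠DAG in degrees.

∠DAG = 110°

1. ∠DPG = 56°  [same arc DG]
2. ∠NGP = 54°  [same arc PN]
3. ∠GAP = 70°  [△GAP]
4. ∠DAG = 110°  [linear pair at A on DP]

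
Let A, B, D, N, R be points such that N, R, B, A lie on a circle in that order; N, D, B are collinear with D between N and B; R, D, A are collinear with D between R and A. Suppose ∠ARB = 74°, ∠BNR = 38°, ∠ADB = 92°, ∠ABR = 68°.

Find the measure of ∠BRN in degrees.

1. ∠ANB = 74°  [same arc BA]
2. ∠BAR = 38°  [△RBA]
3. ∠ABN = 50°  [△BDA]
4. ∠BAN = 56°  [△NBA]
5. ∠BRN = 124°  [cyclic NRBA, opposite ∠R+∠A]

∠BRN = 124°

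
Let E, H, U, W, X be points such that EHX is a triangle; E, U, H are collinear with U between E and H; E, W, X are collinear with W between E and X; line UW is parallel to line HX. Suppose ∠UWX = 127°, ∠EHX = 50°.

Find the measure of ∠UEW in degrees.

1. ∠EWU = 53°  [linear pair at W on EX]
2. ∠EUW = 50°  [UW∥HX, corresponding at U]
3. ∠UEW = 77°  [△EUW]

∠UEW = 77°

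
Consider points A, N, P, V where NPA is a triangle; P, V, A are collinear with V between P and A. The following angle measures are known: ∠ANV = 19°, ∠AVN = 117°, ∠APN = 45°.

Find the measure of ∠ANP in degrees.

∠ANP = 91°

1. ∠NAV = 44°  [△NVA]
2. ∠NAP = 44°  [V on ray AP]
3. ∠ANP = 91°  [△NPA]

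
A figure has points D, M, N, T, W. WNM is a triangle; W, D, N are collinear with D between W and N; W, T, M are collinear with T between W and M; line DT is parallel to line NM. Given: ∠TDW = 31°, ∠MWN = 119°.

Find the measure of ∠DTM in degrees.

1. ∠MNW = 31°  [DT∥NM, corresponding at D]
2. ∠NMW = 30°  [△WNM]
3. ∠DTW = 30°  [DT∥NM, corresponding at T]
4. ∠DTM = 150°  [linear pair at T on WM]

∠DTM = 150°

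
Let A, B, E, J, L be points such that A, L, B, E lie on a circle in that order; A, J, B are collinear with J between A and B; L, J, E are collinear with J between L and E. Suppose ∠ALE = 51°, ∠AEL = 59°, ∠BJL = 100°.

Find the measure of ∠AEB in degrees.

1. ∠ABE = 51°  [same arc AE]
2. ∠AJE = 100°  [vertical angles at J]
3. ∠BAE = 21°  [△AJE]
4. ∠AEB = 108°  [△ABE]

∠AEB = 108°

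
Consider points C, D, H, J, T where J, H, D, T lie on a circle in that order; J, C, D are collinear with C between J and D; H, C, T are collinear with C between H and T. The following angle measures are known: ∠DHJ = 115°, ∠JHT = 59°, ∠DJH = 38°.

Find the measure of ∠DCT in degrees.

∠DCT = 83°

1. ∠JDT = 59°  [same arc JT]
2. ∠DTH = 38°  [same arc HD]
3. ∠DCT = 83°  [△DCT]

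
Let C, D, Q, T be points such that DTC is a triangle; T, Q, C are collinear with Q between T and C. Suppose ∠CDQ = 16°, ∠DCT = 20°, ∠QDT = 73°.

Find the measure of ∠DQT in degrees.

∠DQT = 36°

1. ∠DCQ = 20°  [Q on ray CT]
2. ∠CQD = 144°  [△DQC]
3. ∠DQT = 36°  [linear pair at Q on TC]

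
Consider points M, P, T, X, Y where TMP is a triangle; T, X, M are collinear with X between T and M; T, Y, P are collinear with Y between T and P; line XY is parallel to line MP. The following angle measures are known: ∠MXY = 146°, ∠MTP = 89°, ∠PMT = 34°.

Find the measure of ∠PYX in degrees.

∠PYX = 123°

1. ∠TXY = 34°  [linear pair at X on TM]
2. ∠XTY = 89°  [X on TM, Y on TP]
3. ∠TYX = 57°  [△TXY]
4. ∠PYX = 123°  [linear pair at Y on TP]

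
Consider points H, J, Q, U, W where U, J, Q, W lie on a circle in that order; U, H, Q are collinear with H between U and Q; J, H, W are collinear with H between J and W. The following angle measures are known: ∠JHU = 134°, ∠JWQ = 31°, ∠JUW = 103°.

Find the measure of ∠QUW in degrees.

1. ∠JQW = 77°  [cyclic UJQW, opposite ∠U+∠Q]
2. ∠QJW = 72°  [△JQW]
3. ∠QUW = 72°  [same arc QW]

∠QUW = 72°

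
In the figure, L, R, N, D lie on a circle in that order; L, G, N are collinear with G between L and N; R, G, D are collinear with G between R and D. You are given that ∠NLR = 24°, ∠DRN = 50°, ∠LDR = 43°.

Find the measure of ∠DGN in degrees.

∠DGN = 93°

1. ∠DLN = 50°  [same arc ND]
2. ∠DGL = 87°  [△LGD]
3. ∠DGN = 93°  [linear pair at G on LN]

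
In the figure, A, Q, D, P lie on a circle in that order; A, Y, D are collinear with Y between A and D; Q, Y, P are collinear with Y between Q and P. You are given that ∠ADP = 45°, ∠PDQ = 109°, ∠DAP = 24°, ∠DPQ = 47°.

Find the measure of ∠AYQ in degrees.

1. ∠AQP = 45°  [same arc AP]
2. ∠DAQ = 47°  [same arc QD]
3. ∠AYQ = 88°  [△AYQ]

∠AYQ = 88°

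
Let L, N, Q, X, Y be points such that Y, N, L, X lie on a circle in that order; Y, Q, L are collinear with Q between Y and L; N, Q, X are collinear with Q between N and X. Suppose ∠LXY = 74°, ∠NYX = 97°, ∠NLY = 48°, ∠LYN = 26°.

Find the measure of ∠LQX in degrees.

∠LQX = 119°

1. ∠NXY = 48°  [same arc YN]
2. ∠LXN = 26°  [same arc NL]
3. ∠XNY = 35°  [△YNX]
4. ∠XLY = 35°  [same arc YX]
5. ∠LQX = 119°  [△LQX]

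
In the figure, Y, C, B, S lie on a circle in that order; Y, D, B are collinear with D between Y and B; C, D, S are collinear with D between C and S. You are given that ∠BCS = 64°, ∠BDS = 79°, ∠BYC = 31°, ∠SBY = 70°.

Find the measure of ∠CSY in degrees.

1. ∠BYS = 64°  [same arc BS]
2. ∠SDY = 101°  [linear pair at D on YB]
3. ∠CSY = 15°  [△YDS]

∠CSY = 15°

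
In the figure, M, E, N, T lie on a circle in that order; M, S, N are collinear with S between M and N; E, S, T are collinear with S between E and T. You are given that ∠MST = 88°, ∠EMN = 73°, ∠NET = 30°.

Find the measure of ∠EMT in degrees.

1. ∠ETN = 73°  [same arc EN]
2. ∠ENT = 77°  [△ENT]
3. ∠EMT = 103°  [cyclic MENT, opposite ∠M+∠N]

∠EMT = 103°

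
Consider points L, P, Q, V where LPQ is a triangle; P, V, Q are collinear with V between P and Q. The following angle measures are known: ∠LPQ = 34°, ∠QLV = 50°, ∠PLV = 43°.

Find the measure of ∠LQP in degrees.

1. ∠LPV = 34°  [V on ray PQ]
2. ∠LVP = 103°  [△LPV]
3. ∠LVQ = 77°  [linear pair at V on PQ]
4. ∠LQV = 53°  [△LVQ]
5. ∠LQP = 53°  [V on ray QP]

∠LQP = 53°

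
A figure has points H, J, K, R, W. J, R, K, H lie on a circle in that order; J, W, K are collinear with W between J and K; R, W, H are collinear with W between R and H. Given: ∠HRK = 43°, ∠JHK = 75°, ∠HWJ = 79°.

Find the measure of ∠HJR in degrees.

1. ∠HJK = 43°  [same arc KH]
2. ∠HKJ = 62°  [△JKH]
3. ∠JHR = 58°  [△JWH]
4. ∠HRJ = 62°  [same arc JH]
5. ∠HJR = 60°  [△JRH]

∠HJR = 60°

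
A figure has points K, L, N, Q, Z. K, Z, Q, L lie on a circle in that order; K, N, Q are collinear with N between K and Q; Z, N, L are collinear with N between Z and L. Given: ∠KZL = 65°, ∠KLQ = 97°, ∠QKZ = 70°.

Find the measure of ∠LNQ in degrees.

1. ∠KQL = 65°  [same arc KL]
2. ∠QLZ = 70°  [same arc ZQ]
3. ∠LNQ = 45°  [△QNL]

∠LNQ = 45°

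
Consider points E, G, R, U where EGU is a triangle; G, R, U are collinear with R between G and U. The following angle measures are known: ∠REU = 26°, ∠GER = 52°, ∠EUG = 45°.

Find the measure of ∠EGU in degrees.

1. ∠EUR = 45°  [R on ray UG]
2. ∠ERU = 109°  [△ERU]
3. ∠ERG = 71°  [linear pair at R on GU]
4. ∠EGR = 57°  [△EGR]
5. ∠EGU = 57°  [R on ray GU]

∠EGU = 57°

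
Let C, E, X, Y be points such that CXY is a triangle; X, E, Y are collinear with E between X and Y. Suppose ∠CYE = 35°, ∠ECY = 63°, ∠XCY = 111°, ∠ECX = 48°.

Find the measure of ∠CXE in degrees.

∠CXE = 34°

1. ∠CYX = 35°  [E on ray YX]
2. ∠CXY = 34°  [△CXY]
3. ∠CXE = 34°  [E on ray XY]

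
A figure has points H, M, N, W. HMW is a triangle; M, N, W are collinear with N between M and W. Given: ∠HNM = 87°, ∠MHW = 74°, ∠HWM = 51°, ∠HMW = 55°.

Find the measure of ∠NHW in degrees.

1. ∠HNW = 93°  [linear pair at N on MW]
2. ∠HWN = 51°  [N on ray WM]
3. ∠NHW = 36°  [△HNW]

∠NHW = 36°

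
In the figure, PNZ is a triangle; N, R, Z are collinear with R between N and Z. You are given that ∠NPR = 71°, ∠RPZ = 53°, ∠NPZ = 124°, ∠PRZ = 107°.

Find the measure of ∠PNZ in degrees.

∠PNZ = 36°

1. ∠PZR = 20°  [△PRZ]
2. ∠NZP = 20°  [R on ray ZN]
3. ∠PNZ = 36°  [△PNZ]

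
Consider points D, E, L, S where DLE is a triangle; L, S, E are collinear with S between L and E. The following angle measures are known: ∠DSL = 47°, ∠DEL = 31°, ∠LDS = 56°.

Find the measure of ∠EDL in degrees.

1. ∠DLS = 77°  [△DLS]
2. ∠DLE = 77°  [S on ray LE]
3. ∠EDL = 72°  [△DLE]

∠EDL = 72°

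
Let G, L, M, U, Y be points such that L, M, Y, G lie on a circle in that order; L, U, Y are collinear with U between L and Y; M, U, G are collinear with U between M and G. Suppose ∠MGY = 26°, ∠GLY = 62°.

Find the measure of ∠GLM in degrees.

1. ∠GMY = 62°  [same arc YG]
2. ∠GYM = 92°  [△MYG]
3. ∠GLM = 88°  [cyclic LMYG, opposite ∠L+∠Y]

∠GLM = 88°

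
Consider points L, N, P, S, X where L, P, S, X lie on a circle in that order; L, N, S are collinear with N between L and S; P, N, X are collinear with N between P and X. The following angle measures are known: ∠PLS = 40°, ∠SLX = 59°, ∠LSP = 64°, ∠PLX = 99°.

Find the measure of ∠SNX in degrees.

1. ∠LXP = 64°  [same arc LP]
2. ∠LNX = 57°  [△LNX]
3. ∠SNX = 123°  [linear pair at N on LS]

∠SNX = 123°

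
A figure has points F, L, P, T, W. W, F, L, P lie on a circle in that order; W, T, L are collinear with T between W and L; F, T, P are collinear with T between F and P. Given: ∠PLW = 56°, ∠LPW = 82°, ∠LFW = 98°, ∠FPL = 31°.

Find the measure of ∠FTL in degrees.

1. ∠PFW = 56°  [same arc WP]
2. ∠FWL = 31°  [same arc FL]
3. ∠FTW = 93°  [△WTF]
4. ∠FTL = 87°  [linear pair at T on WL]

∠FTL = 87°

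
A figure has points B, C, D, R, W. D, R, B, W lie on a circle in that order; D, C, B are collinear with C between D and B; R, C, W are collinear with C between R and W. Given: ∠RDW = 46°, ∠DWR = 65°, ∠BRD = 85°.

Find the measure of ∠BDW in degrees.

1. ∠DRW = 69°  [△DRW]
2. ∠BWD = 95°  [cyclic DRBW, opposite ∠R+∠W]
3. ∠DBW = 69°  [same arc DW]
4. ∠BDW = 16°  [△DBW]

∠BDW = 16°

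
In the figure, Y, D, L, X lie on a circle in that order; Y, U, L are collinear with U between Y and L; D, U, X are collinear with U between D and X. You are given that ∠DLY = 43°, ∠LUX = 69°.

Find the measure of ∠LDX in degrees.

∠LDX = 26°

1. ∠DXY = 43°  [same arc YD]
2. ∠XUY = 111°  [linear pair at U on YL]
3. ∠LYX = 26°  [△YUX]
4. ∠LDX = 26°  [same arc LX]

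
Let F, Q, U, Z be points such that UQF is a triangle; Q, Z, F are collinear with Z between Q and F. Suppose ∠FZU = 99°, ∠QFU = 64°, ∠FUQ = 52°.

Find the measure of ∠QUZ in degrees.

∠QUZ = 35°

1. ∠QZU = 81°  [linear pair at Z on QF]
2. ∠FQU = 64°  [△UQF]
3. ∠UQZ = 64°  [Z on ray QF]
4. ∠QUZ = 35°  [△UQZ]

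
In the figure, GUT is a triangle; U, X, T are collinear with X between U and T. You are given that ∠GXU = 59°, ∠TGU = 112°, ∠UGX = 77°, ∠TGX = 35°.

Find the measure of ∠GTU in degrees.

1. ∠GXT = 121°  [linear pair at X on UT]
2. ∠GTX = 24°  [△GXT]
3. ∠GTU = 24°  [X on ray TU]

∠GTU = 24°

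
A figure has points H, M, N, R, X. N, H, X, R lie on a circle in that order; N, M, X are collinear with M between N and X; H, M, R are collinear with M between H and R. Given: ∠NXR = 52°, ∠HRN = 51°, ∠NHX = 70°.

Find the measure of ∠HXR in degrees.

∠HXR = 103°

1. ∠NHR = 52°  [same arc NR]
2. ∠HNR = 77°  [△NHR]
3. ∠HXR = 103°  [cyclic NHXR, opposite ∠N+∠X]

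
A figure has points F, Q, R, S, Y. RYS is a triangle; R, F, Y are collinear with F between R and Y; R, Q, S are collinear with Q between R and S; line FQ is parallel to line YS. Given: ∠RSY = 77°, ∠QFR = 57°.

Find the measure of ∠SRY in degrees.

1. ∠FQR = 77°  [FQ∥YS, corresponding at Q]
2. ∠FRQ = 46°  [△RFQ]
3. ∠SRY = 46°  [F on RY, Q on RS]

∠SRY = 46°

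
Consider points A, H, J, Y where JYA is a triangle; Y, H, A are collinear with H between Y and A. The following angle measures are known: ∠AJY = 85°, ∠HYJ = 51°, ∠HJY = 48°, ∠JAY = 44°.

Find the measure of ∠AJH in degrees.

1. ∠JHY = 81°  [△JYH]
2. ∠HAJ = 44°  [H on ray AY]
3. ∠AHJ = 99°  [linear pair at H on YA]
4. ∠AJH = 37°  [△JHA]

∠AJH = 37°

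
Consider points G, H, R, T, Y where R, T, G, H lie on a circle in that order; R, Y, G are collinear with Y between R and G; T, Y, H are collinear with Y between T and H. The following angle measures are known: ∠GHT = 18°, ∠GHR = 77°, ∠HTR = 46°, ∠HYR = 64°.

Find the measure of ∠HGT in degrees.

∠HGT = 105°

1. ∠GRT = 18°  [same arc TG]
2. ∠GTR = 103°  [cyclic RTGH, opposite ∠T+∠H]
3. ∠GYT = 64°  [vertical angles at Y]
4. ∠RGT = 59°  [△RTG]
5. ∠GTH = 57°  [△TYG]
6. ∠HGT = 105°  [△TGH]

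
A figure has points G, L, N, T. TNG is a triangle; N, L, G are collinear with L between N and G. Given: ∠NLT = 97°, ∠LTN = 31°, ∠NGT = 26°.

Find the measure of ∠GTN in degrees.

∠GTN = 102°

1. ∠LNT = 52°  [△TNL]
2. ∠GNT = 52°  [L on ray NG]
3. ∠GTN = 102°  [△TNG]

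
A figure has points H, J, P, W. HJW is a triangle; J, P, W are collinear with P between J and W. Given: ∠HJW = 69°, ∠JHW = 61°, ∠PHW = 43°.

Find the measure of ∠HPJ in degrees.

1. ∠HWJ = 50°  [△HJW]
2. ∠HWP = 50°  [P on ray WJ]
3. ∠HPW = 87°  [△HPW]
4. ∠HPJ = 93°  [linear pair at P on JW]

∠HPJ = 93°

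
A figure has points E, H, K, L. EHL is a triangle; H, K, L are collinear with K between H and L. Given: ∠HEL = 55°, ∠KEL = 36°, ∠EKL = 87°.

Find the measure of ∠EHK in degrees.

1. ∠ELK = 57°  [△EKL]
2. ∠ELH = 57°  [K on ray LH]
3. ∠EHL = 68°  [△EHL]
4. ∠EHK = 68°  [K on ray HL]

∠EHK = 68°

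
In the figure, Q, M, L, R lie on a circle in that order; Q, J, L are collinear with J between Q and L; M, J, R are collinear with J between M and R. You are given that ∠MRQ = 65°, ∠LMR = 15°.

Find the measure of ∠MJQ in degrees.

1. ∠MLQ = 65°  [same arc QM]
2. ∠LJM = 100°  [△MJL]
3. ∠MJQ = 80°  [linear pair at J on QL]

∠MJQ = 80°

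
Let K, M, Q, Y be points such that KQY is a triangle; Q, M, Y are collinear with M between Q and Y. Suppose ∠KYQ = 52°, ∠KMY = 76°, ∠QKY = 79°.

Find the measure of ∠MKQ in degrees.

∠MKQ = 27°

1. ∠KQY = 49°  [△KQY]
2. ∠KMQ = 104°  [linear pair at M on QY]
3. ∠KQM = 49°  [M on ray QY]
4. ∠MKQ = 27°  [△KQM]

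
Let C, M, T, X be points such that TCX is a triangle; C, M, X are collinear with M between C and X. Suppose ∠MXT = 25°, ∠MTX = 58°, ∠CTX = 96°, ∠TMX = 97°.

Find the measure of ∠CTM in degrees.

∠CTM = 38°

1. ∠CXT = 25°  [M on ray XC]
2. ∠TCX = 59°  [△TCX]
3. ∠CMT = 83°  [linear pair at M on CX]
4. ∠MCT = 59°  [M on ray CX]
5. ∠CTM = 38°  [△TCM]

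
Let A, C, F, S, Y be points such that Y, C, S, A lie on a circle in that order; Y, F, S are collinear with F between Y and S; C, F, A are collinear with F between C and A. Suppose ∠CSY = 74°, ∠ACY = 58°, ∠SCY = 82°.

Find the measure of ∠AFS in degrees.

1. ∠CYS = 24°  [△YCS]
2. ∠ASY = 58°  [same arc YA]
3. ∠CAS = 24°  [same arc CS]
4. ∠AFS = 98°  [△SFA]

∠AFS = 98°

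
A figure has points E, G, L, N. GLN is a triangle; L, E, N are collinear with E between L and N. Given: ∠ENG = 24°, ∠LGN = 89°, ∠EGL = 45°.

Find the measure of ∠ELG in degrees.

1. ∠GNL = 24°  [E on ray NL]
2. ∠GLN = 67°  [△GLN]
3. ∠ELG = 67°  [E on ray LN]

∠ELG = 67°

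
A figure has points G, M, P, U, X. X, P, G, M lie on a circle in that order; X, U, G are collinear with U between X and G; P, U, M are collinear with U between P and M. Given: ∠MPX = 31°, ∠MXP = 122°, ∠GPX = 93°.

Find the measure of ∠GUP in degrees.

1. ∠MGX = 31°  [same arc XM]
2. ∠PMX = 27°  [△XPM]
3. ∠GMX = 87°  [cyclic XPGM, opposite ∠P+∠M]
4. ∠GXM = 62°  [△XGM]
5. ∠PGX = 27°  [same arc XP]
6. ∠GPM = 62°  [same arc GM]
7. ∠GUP = 91°  [△PUG]

∠GUP = 91°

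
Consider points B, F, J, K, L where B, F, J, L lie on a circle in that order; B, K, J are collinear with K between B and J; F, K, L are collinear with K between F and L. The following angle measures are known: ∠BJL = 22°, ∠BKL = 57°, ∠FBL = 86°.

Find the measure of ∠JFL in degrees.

1. ∠JKL = 123°  [linear pair at K on BJ]
2. ∠FJL = 94°  [cyclic BFJL, opposite ∠B+∠J]
3. ∠FLJ = 35°  [△JKL]
4. ∠JFL = 51°  [△FJL]

∠JFL = 51°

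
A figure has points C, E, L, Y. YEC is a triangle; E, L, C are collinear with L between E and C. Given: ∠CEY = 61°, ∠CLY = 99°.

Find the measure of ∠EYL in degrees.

1. ∠LEY = 61°  [L on ray EC]
2. ∠ELY = 81°  [linear pair at L on EC]
3. ∠EYL = 38°  [△YEL]

∠EYL = 38°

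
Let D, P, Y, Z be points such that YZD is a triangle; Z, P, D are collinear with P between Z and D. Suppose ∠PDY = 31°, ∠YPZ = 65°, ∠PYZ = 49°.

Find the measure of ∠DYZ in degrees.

∠DYZ = 83°

1. ∠YDZ = 31°  [P on ray DZ]
2. ∠PZY = 66°  [△YZP]
3. ∠DZY = 66°  [P on ray ZD]
4. ∠DYZ = 83°  [△YZD]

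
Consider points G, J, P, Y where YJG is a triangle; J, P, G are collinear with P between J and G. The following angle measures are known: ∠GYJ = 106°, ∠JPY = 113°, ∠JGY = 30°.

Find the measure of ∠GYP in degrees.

1. ∠GPY = 67°  [linear pair at P on JG]
2. ∠PGY = 30°  [P on ray GJ]
3. ∠GYP = 83°  [△YPG]

∠GYP = 83°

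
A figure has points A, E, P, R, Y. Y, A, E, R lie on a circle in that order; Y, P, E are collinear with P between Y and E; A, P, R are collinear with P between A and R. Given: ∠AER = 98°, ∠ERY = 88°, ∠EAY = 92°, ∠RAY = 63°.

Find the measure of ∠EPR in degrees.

∠EPR = 64°

1. ∠AYR = 82°  [cyclic YAER, opposite ∠Y+∠E]
2. ∠REY = 63°  [same arc YR]
3. ∠ARY = 35°  [△YAR]
4. ∠EYR = 29°  [△YER]
5. ∠RPY = 116°  [△YPR]
6. ∠EPR = 64°  [linear pair at P on YE]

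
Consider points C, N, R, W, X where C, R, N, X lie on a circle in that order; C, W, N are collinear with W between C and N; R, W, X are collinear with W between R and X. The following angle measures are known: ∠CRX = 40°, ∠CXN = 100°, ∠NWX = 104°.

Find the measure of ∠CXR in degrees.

∠CXR = 64°

1. ∠CNX = 40°  [same arc CX]
2. ∠NCX = 40°  [△CNX]
3. ∠CWX = 76°  [linear pair at W on CN]
4. ∠CXR = 64°  [△CWX]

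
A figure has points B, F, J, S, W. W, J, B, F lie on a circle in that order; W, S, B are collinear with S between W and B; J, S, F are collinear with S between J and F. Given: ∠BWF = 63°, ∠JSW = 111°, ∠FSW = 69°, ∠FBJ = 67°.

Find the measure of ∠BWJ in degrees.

1. ∠BJF = 63°  [same arc BF]
2. ∠BFJ = 50°  [△JBF]
3. ∠BWJ = 50°  [same arc JB]

∠BWJ = 50°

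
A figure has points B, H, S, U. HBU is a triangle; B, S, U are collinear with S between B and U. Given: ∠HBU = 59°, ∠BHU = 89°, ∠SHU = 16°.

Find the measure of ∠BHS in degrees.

1. ∠BUH = 32°  [△HBU]
2. ∠HBS = 59°  [S on ray BU]
3. ∠HUS = 32°  [S on ray UB]
4. ∠HSU = 132°  [△HSU]
5. ∠BSH = 48°  [linear pair at S on BU]
6. ∠BHS = 73°  [△HBS]

∠BHS = 73°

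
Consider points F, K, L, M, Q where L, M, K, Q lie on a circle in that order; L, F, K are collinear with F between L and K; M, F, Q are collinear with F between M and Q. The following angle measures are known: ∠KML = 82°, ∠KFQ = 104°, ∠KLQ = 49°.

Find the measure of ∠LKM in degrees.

1. ∠LFM = 104°  [vertical angles at F]
2. ∠KMQ = 49°  [same arc KQ]
3. ∠KFM = 76°  [linear pair at F on LK]
4. ∠LKM = 55°  [△MFK]

∠LKM = 55°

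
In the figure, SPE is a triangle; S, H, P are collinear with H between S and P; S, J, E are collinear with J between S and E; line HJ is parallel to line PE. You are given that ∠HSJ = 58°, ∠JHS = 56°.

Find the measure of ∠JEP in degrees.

1. ∠HJS = 66°  [△SHJ]
2. ∠EJH = 114°  [linear pair at J on SE]
3. ∠JEP = 66°  [HJ∥PE, co-interior at E–J]

∠JEP = 66°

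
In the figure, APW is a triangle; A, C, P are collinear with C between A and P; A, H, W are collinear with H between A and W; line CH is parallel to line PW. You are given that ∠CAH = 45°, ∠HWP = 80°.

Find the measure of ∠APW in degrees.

1. ∠PAW = 45°  [C on AP, H on AW]
2. ∠AWP = 80°  [H on ray WA]
3. ∠APW = 55°  [△APW]

∠APW = 55°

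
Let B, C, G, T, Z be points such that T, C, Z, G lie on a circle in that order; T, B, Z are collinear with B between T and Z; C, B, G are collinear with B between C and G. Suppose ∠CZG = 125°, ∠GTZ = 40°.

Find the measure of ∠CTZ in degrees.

∠CTZ = 15°

1. ∠GCZ = 40°  [same arc ZG]
2. ∠CGZ = 15°  [△CZG]
3. ∠CTZ = 15°  [same arc CZ]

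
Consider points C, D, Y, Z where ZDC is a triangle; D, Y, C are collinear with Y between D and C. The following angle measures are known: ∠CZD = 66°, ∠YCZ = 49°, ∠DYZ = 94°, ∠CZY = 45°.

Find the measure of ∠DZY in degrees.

∠DZY = 21°

1. ∠DCZ = 49°  [Y on ray CD]
2. ∠CDZ = 65°  [△ZDC]
3. ∠YDZ = 65°  [Y on ray DC]
4. ∠DZY = 21°  [△ZDY]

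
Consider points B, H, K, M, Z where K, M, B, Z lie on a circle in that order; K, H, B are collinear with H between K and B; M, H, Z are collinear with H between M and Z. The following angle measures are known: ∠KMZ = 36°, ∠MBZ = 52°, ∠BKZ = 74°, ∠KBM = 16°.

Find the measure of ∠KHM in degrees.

1. ∠BMZ = 74°  [same arc BZ]
2. ∠BHM = 90°  [△MHB]
3. ∠KHM = 90°  [linear pair at H on KB]

∠KHM = 90°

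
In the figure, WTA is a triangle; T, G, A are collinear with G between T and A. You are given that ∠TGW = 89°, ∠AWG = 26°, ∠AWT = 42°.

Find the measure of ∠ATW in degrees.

1. ∠AGW = 91°  [linear pair at G on TA]
2. ∠GAW = 63°  [△WGA]
3. ∠TAW = 63°  [G on ray AT]
4. ∠ATW = 75°  [△WTA]

∠ATW = 75°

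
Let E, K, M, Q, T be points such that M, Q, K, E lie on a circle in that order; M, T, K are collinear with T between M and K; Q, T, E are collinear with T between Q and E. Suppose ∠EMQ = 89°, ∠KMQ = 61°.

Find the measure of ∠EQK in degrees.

∠EQK = 28°

1. ∠EKQ = 91°  [cyclic MQKE, opposite ∠M+∠K]
2. ∠KEQ = 61°  [same arc QK]
3. ∠EQK = 28°  [△QKE]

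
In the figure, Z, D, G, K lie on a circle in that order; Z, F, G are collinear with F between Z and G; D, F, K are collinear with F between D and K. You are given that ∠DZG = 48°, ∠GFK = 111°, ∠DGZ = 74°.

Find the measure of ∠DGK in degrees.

∠DGK = 95°

1. ∠DFZ = 111°  [vertical angles at F]
2. ∠DKZ = 74°  [same arc ZD]
3. ∠KDZ = 21°  [△ZFD]
4. ∠DZK = 85°  [△ZDK]
5. ∠DGK = 95°  [cyclic ZDGK, opposite ∠Z+∠G]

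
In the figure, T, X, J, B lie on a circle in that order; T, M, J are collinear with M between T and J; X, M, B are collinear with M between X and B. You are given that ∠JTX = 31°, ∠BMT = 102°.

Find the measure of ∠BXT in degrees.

1. ∠JBX = 31°  [same arc XJ]
2. ∠BMJ = 78°  [linear pair at M on TJ]
3. ∠BJT = 71°  [△JMB]
4. ∠BXT = 71°  [same arc TB]

∠BXT = 71°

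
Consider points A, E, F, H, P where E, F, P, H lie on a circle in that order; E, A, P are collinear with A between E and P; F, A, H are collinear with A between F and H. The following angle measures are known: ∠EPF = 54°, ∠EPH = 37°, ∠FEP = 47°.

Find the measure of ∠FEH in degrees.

1. ∠EHF = 54°  [same arc EF]
2. ∠EFH = 37°  [same arc EH]
3. ∠FEH = 89°  [△EFH]

∠FEH = 89°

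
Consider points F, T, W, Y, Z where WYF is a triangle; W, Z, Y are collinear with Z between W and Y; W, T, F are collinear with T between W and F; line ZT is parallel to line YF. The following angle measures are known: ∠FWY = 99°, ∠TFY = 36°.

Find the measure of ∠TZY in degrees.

∠TZY = 135°

1. ∠WFY = 36°  [T on ray FW]
2. ∠FYW = 45°  [△WYF]
3. ∠TZW = 45°  [ZT∥YF, corresponding at Z]
4. ∠TZY = 135°  [linear pair at Z on WY]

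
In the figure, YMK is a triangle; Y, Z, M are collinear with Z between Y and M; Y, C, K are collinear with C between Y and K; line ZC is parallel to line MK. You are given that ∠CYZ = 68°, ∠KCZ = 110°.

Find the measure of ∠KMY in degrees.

∠KMY = 42°

1. ∠YCZ = 70°  [linear pair at C on YK]
2. ∠CZY = 42°  [△YZC]
3. ∠KMY = 42°  [ZC∥MK, corresponding at Z]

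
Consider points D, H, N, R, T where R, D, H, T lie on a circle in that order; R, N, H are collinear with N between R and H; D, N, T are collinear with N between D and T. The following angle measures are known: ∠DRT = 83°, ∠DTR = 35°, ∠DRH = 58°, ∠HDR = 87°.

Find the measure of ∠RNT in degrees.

1. ∠DHT = 97°  [cyclic RDHT, opposite ∠R+∠H]
2. ∠DHR = 35°  [same arc RD]
3. ∠DTH = 58°  [same arc DH]
4. ∠HDT = 25°  [△DHT]
5. ∠DNH = 120°  [△DNH]
6. ∠RNT = 120°  [vertical angles at N]

∠RNT = 120°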